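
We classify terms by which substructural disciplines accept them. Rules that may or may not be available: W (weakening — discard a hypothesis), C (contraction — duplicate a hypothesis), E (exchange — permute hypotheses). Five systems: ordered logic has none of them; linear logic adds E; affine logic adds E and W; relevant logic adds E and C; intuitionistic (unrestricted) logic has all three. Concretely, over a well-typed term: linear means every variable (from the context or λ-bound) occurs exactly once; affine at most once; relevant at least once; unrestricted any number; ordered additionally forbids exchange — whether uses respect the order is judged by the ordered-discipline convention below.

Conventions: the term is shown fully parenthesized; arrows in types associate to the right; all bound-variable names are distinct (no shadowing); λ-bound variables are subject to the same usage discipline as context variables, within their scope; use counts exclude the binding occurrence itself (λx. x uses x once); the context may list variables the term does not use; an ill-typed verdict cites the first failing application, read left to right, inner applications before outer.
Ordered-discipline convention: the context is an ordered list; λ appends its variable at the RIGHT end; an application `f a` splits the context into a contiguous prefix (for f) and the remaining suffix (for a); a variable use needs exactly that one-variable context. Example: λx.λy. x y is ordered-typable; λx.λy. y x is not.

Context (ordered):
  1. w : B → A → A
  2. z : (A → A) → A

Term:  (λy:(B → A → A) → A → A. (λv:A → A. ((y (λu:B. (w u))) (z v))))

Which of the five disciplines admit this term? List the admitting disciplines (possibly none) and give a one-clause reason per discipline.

admitted in: linear, affine, relevant, unrestricted
counts: w=1; z=1; y [bound]=1; v [bound]=1; u [bound]=1
uses in reading order: y, w, u, z, v
typing: ✓ — ((B → A → A) → A → A) → (A → A) → A
ordered: ✗, needs exchange: uses follow y, w, u, z, v
linear: ✓, single use per variable (w, z, y, v, u)
affine: ✓, w, z, y, v, u: no repeats, contraction unneeded
relevant: ✓, at least one use each (w, z, y, v, u)
unrestricted: ✓, simply typable at ((B → A → A) → A → A) → (A → A) → A; W, C, E all held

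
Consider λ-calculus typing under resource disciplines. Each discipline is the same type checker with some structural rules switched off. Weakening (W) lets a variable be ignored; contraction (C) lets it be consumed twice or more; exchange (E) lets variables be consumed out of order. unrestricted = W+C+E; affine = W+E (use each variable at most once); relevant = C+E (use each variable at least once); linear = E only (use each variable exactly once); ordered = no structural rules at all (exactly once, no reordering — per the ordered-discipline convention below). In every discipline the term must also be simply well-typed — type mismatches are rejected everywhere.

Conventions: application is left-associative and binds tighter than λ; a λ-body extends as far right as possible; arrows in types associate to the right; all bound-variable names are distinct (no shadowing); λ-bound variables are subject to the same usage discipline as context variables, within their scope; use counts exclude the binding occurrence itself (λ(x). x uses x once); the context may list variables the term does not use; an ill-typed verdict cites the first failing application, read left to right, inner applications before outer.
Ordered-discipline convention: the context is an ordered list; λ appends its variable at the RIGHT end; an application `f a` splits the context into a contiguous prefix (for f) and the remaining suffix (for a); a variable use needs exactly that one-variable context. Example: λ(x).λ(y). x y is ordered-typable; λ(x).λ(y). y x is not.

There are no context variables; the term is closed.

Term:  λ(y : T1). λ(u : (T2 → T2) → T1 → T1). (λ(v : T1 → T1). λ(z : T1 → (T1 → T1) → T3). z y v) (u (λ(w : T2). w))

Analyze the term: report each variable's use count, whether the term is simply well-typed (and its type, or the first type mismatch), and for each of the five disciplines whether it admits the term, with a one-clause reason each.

usage: y (bound) ×1; u (bound) ×1; v (bound) ×1; z (bound) ×1; w (bound) ×1
use order (left to right): z, y, v, u, w
typing: ✓ — T1 → ((T2 → T2) → T1 → T1) → (T1 → (T1 → T1) → T3) → T3
ordered: ✗ — needs exchange: uses follow z, y, v, u, w
linear: ✓ — exactly-once usage across y, u, v, z, w
affine: ✓ — y, u, v, z, w: no repeats, contraction unneeded
relevant: ✓ — at least one use each (y, u, v, z, w)
unrestricted: ✓ — type-checks (T1 → ((T2 → T2) → T1 → T1) → (T1 → (T1 → T1) → T3) → T3) and nothing is barred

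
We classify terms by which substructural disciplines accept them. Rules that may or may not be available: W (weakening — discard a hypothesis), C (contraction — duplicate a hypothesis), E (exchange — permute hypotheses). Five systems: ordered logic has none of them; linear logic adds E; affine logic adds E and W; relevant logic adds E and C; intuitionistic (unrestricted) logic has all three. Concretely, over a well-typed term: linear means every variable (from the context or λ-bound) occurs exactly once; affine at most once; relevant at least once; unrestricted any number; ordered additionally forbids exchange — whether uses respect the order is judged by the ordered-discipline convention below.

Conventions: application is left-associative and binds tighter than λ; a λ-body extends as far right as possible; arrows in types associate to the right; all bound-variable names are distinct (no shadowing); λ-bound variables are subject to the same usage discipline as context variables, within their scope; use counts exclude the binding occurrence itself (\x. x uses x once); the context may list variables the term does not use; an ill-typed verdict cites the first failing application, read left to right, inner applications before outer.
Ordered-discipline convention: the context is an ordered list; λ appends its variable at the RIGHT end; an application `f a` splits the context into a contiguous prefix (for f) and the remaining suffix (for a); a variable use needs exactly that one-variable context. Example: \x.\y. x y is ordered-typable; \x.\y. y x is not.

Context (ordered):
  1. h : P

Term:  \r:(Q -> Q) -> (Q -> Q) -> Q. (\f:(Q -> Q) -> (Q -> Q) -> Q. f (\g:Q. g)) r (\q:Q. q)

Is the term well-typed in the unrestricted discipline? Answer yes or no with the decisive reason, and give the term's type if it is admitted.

yes — simply typable at ((Q -> Q) -> (Q -> Q) -> Q) -> Q; W, C, E all held; term : ((Q -> Q) -> (Q -> Q) -> Q) -> Q
use counts: h ×0; r [bound] ×1; f [bound] ×1; g [bound] ×1; q [bound] ×1
uses in reading order: f, g, r, q
typing: ✓ — ((Q -> Q) -> (Q -> Q) -> Q) -> Q
across the five disciplines: ordered ✗ · linear ✗ · affine ✓ · relevant ✗ · unrestricted ✓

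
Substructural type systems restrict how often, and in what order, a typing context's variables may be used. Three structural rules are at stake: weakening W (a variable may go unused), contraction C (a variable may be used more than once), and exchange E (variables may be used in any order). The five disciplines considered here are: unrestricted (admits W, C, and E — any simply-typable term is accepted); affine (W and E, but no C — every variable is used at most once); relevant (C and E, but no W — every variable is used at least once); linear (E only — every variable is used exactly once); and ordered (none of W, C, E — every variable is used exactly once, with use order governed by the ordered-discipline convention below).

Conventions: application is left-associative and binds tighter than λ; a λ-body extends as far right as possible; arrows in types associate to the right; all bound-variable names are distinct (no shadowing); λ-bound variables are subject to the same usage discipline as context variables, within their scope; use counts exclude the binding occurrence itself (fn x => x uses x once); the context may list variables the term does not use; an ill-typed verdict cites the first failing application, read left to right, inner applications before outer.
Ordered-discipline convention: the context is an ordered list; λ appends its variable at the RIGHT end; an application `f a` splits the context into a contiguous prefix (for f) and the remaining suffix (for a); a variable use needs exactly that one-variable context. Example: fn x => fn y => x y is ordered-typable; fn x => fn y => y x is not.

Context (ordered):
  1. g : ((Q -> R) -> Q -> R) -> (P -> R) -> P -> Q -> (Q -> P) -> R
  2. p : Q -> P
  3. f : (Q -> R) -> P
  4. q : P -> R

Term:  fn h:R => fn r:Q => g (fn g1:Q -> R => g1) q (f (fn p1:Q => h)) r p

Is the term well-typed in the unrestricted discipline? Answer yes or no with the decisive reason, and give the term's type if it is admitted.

yes — typability at R -> Q -> R is all that's needed; term : R -> Q -> R
variable uses: g: 1×, p: 1×, f: 1×, q: 1×, h (λ-bound): 1×, r (λ-bound): 1×, g1 (λ-bound): 1×, p1 (λ-bound): 0×
order of uses: g, g1, q, f, h, r, p
typing: the term checks, with type R -> Q -> R
across the five disciplines: ordered ✗; linear ✗; affine ✓; relevant ✗; unrestricted ✓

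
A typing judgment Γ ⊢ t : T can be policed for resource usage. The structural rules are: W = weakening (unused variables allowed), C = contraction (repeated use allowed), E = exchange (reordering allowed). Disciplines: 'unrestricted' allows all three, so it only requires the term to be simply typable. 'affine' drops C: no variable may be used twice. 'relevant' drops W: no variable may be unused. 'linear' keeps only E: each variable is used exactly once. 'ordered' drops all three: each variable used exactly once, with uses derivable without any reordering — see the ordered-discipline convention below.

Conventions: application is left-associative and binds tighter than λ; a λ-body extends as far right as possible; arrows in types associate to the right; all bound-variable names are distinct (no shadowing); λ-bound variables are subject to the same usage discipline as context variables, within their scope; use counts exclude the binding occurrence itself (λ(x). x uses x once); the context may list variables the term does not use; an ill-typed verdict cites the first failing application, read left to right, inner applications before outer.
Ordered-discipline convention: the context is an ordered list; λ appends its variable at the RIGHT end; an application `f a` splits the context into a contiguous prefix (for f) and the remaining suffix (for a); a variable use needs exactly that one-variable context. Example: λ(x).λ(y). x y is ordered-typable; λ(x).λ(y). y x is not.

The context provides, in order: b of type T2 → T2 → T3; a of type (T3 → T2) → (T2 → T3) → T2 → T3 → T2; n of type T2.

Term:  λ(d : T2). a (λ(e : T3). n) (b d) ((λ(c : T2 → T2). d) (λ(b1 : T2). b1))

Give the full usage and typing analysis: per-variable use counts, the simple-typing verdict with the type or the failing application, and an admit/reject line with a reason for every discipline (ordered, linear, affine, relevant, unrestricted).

variable uses: b ×1, a ×1, n ×1, d (λ-bound) ×2, e (λ-bound) ×0, c (λ-bound) ×0, b1 (λ-bound) ×1
use order (left to right): a, n, b, d, d, b1
typing: the term checks, with type T2 → T3 → T2
ordered: ✗, d ×2 used more than once (contraction); e, c left unused
linear: ✗, d ×2 used more than once (contraction); e, c left unused
affine: ✗, d ×2 used more than once (contraction)
relevant: ✗, e, c left unused
unrestricted: ✓, type-checks (T2 → T3 → T2) and nothing is barred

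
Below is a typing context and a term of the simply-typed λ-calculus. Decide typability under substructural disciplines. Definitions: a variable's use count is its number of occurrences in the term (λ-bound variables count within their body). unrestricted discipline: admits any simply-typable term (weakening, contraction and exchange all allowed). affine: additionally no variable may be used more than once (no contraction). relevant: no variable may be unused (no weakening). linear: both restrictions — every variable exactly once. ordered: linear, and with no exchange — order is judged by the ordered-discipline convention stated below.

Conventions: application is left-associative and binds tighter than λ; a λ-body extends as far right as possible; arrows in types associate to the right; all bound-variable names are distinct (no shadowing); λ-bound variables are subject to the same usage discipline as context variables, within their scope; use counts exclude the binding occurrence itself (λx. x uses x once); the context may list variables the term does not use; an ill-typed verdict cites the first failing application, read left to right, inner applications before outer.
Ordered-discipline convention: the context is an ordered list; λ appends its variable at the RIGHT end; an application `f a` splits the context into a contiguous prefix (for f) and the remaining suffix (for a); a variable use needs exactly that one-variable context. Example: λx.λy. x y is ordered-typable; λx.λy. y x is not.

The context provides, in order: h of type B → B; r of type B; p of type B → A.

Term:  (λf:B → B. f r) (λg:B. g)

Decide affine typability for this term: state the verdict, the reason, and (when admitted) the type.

yes — none of h, r, p, f, g used more than once; term : B
use counts: h: 0×, r: 1×, p: 0×, f [bound]: 1×, g [bound]: 1×
order of uses: f, r, g
typing: the term checks, with type B
across the five disciplines: ordered ✗ · linear ✗ · affine ✓ · relevant ✗ · unrestricted ✓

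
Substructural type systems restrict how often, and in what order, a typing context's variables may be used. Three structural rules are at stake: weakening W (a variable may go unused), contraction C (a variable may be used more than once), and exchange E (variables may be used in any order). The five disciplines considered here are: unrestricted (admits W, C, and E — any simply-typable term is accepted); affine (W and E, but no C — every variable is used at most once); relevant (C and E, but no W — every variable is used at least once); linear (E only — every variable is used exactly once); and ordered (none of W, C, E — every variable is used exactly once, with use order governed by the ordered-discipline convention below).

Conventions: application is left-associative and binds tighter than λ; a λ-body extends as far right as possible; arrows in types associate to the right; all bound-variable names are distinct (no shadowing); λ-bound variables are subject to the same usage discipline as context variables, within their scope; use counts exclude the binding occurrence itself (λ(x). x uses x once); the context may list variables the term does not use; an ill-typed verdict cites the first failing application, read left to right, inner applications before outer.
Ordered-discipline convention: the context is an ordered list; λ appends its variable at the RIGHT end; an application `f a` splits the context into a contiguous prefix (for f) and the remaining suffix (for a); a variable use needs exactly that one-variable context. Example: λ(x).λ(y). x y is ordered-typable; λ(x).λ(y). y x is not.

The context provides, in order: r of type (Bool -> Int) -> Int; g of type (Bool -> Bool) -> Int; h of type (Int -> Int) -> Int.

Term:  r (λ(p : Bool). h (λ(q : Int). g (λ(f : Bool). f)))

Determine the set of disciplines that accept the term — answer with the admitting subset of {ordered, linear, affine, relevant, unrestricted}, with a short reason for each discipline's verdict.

admitted by: affine, unrestricted
variable uses: r=1, g=1, h=1, p [bound]=0, q [bound]=0, f [bound]=1
order of uses: r, h, g, f
typing: well-typed — term : Int
ordered: ✗, p, q never used (weakening)
linear: ✗, p, q never used (weakening)
affine: ✓, at most one use each (r, g, h, p, q, f)
relevant: ✗, p, q never used (weakening)
unrestricted: ✓, type-checks (Int) and nothing is barred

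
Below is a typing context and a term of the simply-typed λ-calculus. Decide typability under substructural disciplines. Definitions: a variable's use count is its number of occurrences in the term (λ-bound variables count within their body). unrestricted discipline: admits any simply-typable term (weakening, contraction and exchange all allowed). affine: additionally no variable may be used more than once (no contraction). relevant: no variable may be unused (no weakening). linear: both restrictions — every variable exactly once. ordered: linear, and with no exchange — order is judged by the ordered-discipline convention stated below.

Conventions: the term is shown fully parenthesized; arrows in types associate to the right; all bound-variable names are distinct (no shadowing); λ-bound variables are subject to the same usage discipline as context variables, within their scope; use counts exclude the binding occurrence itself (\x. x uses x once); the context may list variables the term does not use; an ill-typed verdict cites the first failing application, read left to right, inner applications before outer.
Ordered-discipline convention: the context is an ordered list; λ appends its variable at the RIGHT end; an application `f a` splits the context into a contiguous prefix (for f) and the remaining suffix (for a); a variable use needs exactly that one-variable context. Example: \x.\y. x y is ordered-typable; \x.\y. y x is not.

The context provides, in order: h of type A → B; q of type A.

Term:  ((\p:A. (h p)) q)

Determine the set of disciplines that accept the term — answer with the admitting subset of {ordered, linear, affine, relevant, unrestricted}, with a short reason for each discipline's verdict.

admitted in: ordered, linear, affine, relevant, unrestricted
use counts: h: 1; q: 1; p [bound]: 1
use order (left to right): h, p, q
typing: well-typed — term : B
ordered: ✓ — h, q, p: once each, no exchange needed
linear: ✓ — exactly-once usage across h, q, p
affine: ✓ — h, q, p: no repeats, contraction unneeded
relevant: ✓ — h, q, p: all used, weakening unneeded
unrestricted: ✓ — well-typed at B; no restrictions here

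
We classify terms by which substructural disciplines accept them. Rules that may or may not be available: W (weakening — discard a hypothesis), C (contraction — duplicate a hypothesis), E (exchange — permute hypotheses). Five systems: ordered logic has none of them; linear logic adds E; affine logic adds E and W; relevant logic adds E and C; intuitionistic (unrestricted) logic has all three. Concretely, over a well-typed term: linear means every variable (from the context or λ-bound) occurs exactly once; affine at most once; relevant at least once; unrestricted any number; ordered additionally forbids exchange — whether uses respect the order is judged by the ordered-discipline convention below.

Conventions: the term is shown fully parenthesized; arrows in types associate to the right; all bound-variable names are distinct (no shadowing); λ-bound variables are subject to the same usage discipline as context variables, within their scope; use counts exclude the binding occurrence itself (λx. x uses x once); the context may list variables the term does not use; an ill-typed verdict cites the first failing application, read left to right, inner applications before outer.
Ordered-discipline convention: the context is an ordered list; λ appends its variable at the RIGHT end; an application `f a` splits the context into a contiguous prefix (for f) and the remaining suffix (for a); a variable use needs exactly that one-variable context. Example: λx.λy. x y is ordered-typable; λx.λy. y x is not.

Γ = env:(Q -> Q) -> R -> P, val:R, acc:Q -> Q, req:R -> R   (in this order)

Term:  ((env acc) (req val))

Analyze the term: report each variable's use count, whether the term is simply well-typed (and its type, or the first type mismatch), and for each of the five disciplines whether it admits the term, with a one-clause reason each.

use counts: env: 1×; val: 1×; acc: 1×; req: 1×
use order (left to right): env, acc, req, val
typing: the term checks, with type P
ordered: ✗ — use order env, acc, req, val needs exchange
linear: ✓ — each of env, val, acc, req used exactly once
affine: ✓ — none of env, val, acc, req used more than once
relevant: ✓ — env, val, acc, req: all used, weakening unneeded
unrestricted: ✓ — simply typable at P; W, C, E all held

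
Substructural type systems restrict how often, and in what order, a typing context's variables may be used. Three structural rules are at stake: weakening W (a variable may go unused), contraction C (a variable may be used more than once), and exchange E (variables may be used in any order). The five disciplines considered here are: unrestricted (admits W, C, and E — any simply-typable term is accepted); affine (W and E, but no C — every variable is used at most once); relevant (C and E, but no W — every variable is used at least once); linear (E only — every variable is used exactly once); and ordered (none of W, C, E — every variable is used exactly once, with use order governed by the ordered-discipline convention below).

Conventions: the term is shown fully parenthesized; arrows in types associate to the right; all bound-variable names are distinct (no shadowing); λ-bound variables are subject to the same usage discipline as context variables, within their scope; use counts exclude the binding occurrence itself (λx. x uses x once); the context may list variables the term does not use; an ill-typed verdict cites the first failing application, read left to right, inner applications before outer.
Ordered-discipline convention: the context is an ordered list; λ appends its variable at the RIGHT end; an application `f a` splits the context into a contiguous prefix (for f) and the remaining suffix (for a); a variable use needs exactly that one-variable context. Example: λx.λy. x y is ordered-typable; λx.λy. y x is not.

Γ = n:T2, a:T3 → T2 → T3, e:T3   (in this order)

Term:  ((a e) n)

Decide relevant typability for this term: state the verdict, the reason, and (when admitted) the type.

yes — none of n, a, e goes unused; term : T3
usage: n: 1×; a: 1×; e: 1×
use order (left to right): a, e, n
typing: well-typed — term : T3
summary: ordered ✗; linear ✓; affine ✓; relevant ✓; unrestricted ✓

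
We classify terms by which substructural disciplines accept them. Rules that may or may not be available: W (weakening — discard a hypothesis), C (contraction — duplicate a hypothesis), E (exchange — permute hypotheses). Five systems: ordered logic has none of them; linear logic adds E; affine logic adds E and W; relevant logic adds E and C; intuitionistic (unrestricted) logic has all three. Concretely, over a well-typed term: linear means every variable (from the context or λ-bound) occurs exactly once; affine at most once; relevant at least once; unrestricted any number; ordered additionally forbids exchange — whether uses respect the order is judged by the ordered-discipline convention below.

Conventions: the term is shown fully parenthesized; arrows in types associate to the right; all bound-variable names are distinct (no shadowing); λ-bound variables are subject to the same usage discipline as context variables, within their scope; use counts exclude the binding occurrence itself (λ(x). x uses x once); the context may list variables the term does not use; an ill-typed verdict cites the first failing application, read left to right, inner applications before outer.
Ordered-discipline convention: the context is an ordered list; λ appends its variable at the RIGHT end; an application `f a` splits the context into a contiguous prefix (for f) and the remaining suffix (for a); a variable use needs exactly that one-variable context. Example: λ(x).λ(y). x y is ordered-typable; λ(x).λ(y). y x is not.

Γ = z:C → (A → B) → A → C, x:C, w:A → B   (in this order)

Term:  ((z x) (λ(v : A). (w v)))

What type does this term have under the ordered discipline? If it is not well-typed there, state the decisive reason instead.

term : A → C
counts: z=1; x=1; w=1; v [bound]=1
use order (left to right): z, x, w, v
typing: ✓ — A → C
per-discipline verdicts: ordered ✓, linear ✓, affine ✓, relevant ✓, unrestricted ✓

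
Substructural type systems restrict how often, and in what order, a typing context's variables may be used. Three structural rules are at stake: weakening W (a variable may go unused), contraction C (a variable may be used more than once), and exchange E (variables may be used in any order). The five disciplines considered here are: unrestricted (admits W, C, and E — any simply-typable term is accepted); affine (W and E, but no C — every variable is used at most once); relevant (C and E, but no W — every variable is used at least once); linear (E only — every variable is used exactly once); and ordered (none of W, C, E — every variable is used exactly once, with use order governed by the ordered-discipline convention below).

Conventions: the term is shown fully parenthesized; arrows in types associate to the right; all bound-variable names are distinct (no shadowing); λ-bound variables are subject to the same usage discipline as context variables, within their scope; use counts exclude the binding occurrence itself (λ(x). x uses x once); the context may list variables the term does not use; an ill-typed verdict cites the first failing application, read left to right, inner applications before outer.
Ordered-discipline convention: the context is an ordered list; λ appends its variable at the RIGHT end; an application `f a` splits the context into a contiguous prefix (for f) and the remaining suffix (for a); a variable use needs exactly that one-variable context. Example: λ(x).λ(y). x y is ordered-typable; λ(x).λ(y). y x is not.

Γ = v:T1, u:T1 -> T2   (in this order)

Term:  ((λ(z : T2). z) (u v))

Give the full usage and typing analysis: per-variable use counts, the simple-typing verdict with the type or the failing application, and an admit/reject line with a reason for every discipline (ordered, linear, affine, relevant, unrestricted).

variable uses: v=1, u=1, z [bound]=1
uses in reading order: z, u, v
typing: well-typed — term : T2
ordered: ✗ — no contiguous prefix/suffix split fits z, u, v
linear: ✓ — exactly-once usage across v, u, z
affine: ✓ — v, u, z: no repeats, contraction unneeded
relevant: ✓ — none of v, u, z goes unused
unrestricted: ✓ — well-typed at T2; no restrictions here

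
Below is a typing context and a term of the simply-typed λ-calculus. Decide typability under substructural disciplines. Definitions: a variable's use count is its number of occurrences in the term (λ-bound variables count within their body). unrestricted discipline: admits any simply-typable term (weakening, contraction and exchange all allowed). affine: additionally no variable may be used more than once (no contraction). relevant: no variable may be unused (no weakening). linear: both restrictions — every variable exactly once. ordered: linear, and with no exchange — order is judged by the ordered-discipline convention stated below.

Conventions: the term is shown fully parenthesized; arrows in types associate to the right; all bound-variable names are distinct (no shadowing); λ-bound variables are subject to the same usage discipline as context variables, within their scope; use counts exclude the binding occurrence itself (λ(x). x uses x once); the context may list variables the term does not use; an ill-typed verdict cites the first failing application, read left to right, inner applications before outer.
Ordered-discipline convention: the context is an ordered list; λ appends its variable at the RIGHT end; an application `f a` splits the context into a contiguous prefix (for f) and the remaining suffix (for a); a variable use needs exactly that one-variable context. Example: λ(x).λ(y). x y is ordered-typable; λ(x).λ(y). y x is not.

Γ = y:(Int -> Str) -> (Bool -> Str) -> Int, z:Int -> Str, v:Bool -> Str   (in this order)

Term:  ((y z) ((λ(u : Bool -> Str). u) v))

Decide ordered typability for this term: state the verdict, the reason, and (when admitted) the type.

yes — y, z, v, u: once each, no exchange needed; term : Int
usage: y=1; z=1; v=1; u (bound)=1
left-to-right use order: y, z, u, v
typing: well-typed at Int
per-discipline verdicts: ordered ✓; linear ✓; affine ✓; relevant ✓; unrestricted ✓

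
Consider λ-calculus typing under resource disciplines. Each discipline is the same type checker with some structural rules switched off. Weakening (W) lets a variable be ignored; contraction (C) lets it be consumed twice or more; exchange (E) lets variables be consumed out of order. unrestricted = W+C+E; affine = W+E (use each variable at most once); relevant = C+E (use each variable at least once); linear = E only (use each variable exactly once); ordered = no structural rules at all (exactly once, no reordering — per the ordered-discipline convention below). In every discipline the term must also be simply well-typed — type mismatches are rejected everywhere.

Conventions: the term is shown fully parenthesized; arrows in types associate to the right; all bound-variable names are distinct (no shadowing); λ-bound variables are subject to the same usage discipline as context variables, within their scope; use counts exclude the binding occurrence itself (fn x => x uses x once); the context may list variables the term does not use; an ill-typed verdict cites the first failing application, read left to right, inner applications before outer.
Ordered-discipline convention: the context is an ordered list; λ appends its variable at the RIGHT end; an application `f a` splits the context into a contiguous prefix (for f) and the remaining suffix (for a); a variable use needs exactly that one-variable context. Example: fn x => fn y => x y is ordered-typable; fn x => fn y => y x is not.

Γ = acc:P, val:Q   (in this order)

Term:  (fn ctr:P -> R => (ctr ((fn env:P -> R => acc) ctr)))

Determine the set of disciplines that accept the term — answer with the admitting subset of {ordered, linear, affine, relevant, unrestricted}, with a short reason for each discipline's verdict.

admitting disciplines: unrestricted
use counts: acc=1; val=0; ctr (bound)=2; env (bound)=0
order of uses: ctr, acc, ctr
typing: the term checks, with type (P -> R) -> R
ordered: ✗, uses contraction: ctr ×2; val, env never used (weakening)
linear: ✗, uses contraction: ctr ×2; val, env never used (weakening)
affine: ✗, uses contraction: ctr ×2
relevant: ✗, val, env never used (weakening)
unrestricted: ✓, simply typable at (P -> R) -> R; W, C, E all held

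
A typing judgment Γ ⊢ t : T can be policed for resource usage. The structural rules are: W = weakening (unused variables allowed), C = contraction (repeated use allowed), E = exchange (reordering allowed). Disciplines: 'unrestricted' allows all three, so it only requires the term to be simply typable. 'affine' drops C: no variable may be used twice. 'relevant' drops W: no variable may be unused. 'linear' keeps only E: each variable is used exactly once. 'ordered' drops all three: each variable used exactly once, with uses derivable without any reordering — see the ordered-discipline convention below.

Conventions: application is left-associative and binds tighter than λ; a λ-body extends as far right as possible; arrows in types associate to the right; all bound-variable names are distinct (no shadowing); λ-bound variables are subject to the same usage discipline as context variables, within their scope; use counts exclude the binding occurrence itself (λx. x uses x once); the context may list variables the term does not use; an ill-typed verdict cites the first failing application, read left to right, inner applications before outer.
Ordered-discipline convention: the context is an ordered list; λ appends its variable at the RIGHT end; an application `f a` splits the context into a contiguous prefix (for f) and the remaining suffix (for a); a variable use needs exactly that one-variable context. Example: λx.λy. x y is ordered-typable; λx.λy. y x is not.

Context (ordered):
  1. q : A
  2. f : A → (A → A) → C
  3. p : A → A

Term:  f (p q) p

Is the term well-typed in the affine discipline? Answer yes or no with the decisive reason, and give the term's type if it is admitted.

no — uses contraction: p ×2
counts: q=1; f=1; p=2
uses in reading order: f, p, q, p
typing: the term checks, with type C
summary: ordered ✗ | linear ✗ | affine ✗ | relevant ✓ | unrestricted ✓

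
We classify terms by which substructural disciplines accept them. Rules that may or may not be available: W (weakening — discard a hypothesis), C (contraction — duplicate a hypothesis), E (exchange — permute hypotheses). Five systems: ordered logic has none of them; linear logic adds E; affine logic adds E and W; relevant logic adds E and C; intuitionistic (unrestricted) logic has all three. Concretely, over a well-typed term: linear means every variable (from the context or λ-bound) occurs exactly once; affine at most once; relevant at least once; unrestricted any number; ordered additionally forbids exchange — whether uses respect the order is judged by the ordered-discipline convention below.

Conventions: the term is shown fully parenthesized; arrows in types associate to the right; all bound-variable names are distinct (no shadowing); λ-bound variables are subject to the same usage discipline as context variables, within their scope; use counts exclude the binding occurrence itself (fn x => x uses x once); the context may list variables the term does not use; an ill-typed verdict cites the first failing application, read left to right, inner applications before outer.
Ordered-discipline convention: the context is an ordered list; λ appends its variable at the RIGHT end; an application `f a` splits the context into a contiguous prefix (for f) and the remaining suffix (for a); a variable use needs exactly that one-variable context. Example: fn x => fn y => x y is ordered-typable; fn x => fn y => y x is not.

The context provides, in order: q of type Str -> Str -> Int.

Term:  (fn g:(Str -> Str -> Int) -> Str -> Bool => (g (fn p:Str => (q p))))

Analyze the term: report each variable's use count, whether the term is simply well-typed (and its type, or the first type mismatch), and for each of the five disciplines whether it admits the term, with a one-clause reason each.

counts: q: 1×; g (λ-bound): 1×; p (λ-bound): 1×
use order (left to right): g, q, p
typing: the term checks, with type ((Str -> Str -> Int) -> Str -> Bool) -> Str -> Bool
ordered ✗ (use order g, q, p needs exchange)
linear ✓ (exactly-once usage across q, g, p)
affine ✓ (at most one use each (q, g, p))
relevant ✓ (at least one use each (q, g, p))
unrestricted ✓ (well-typed at ((Str -> Str -> Int) -> Str -> Bool) -> Str -> Bool; no restrictions here)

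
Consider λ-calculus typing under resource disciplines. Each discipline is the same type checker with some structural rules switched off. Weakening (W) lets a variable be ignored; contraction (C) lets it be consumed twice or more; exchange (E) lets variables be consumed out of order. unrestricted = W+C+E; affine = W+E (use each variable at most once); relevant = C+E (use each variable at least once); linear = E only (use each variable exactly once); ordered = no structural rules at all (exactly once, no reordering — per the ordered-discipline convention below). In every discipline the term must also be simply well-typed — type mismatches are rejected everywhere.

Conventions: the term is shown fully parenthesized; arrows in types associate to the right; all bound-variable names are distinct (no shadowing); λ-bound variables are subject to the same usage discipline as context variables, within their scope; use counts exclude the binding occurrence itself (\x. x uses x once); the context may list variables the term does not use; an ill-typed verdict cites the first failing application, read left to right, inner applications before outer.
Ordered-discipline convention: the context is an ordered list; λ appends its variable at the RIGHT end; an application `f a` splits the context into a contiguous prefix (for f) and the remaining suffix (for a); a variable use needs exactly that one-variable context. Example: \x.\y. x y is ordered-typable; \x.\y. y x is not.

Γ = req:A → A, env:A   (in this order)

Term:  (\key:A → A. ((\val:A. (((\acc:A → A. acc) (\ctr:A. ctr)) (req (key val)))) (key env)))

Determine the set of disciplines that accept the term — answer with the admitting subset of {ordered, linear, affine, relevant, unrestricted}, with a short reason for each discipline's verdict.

accepted by: relevant, unrestricted
usage: req ×1, env ×1, key [bound] ×2, val [bound] ×1, acc [bound] ×1, ctr [bound] ×1
left-to-right use order: acc, ctr, req, key, val, key, env
typing: the term checks, with type (A → A) → A
ordered: ✗, needs contraction — key ×2
linear: ✗, needs contraction — key ×2
affine: ✗, needs contraction — key ×2
relevant: ✓, every one of req, env, key, val, acc, ctr appears
unrestricted: ✓, typability at (A → A) → A is all that's needed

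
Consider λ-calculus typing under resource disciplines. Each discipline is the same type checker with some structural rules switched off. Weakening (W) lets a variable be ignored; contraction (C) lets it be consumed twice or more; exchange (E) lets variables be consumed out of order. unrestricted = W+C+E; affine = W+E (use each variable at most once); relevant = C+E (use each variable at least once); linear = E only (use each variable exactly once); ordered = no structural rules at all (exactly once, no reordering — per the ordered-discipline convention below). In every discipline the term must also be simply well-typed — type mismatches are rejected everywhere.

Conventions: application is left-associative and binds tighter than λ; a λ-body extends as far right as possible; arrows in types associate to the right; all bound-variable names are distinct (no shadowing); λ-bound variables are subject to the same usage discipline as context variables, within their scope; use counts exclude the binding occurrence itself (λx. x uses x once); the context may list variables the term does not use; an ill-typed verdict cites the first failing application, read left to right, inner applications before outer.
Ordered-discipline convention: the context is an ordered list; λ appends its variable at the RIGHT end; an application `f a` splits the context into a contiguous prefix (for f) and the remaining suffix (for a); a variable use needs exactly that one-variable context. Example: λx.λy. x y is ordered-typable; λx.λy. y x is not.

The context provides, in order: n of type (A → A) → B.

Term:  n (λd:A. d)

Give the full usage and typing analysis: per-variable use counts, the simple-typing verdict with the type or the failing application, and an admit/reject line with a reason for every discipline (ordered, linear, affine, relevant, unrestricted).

use counts: n ×1, d [bound] ×1
left-to-right use order: n, d
typing: well-typed at B
ordered: ✓ — one use each (n, d); ordered split holds
linear: ✓ — each of n, d used exactly once
affine: ✓ — at most one use each (n, d)
relevant: ✓ — every one of n, d appears
unrestricted: ✓ — well-typed at B; no restrictions here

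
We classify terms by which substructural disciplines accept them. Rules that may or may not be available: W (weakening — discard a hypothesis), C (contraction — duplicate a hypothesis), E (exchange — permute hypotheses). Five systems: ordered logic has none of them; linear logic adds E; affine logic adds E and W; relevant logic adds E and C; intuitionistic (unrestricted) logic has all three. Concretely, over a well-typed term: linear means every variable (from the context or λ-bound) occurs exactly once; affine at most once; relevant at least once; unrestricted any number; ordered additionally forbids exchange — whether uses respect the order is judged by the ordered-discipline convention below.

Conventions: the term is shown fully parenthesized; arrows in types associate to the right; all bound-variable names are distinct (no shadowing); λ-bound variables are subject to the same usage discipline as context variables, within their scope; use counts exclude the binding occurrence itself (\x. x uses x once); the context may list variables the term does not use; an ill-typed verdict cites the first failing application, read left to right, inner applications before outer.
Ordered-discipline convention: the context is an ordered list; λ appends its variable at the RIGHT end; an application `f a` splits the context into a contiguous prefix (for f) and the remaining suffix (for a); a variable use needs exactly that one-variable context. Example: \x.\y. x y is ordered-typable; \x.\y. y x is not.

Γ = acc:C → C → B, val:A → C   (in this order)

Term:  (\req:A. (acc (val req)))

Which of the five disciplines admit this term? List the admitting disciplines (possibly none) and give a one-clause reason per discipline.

accepted by: ordered, linear, affine, relevant, unrestricted
usage: acc: 1×; val: 1×; req [bound]: 1×
order of uses: acc, val, req
typing: ✓ — A → C → B
ordered: ✓ — single-use (acc, val, req), ordered derivation ok
linear: ✓ — acc, val, req: one use apiece
affine: ✓ — none of acc, val, req used more than once
relevant: ✓ — none of acc, val, req goes unused
unrestricted: ✓ — simply typable at A → C → B; W, C, E all held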